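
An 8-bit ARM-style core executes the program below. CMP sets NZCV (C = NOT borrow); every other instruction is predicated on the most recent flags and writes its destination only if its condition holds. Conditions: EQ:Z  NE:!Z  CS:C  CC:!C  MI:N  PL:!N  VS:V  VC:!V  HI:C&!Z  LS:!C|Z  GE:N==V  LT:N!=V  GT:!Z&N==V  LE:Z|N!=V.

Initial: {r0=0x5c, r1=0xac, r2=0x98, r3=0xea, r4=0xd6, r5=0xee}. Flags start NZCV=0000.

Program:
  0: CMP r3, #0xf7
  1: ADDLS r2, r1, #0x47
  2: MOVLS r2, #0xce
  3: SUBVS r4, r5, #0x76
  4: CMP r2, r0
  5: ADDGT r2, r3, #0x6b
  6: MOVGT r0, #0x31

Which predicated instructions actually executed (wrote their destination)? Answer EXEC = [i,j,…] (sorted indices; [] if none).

0: ✓ CMP  NZCV=1000
1: ✓ ADDLS  r2←0xf3
2: ✓ MOVLS  r2←0xce
3: · SUBVS
4: ✓ CMP  NZCV=0011
5: · ADDGT
6: · MOVGT

EXEC = [1,2]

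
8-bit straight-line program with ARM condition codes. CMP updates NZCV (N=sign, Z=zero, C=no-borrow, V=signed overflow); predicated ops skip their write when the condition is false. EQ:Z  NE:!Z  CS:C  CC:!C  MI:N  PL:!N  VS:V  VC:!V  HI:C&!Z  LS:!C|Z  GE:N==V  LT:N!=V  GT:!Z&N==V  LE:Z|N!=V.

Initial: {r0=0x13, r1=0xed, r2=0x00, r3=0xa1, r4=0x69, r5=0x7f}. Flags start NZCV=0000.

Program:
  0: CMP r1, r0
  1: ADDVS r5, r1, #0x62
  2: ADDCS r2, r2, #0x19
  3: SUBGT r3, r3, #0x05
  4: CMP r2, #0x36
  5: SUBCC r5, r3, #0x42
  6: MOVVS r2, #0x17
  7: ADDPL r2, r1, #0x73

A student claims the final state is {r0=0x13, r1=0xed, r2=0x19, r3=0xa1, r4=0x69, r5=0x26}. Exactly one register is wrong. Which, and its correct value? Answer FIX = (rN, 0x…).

FIX = (r5, 0x5f)

0: ✓ CMP  NZCV=1010
1: · ADDVS
2: ✓ ADDCS  r2←0x19
3: · SUBGT
4: ✓ CMP  NZCV=1000
5: ✓ SUBCC  r5←0x5f
6: · MOVVS
7: · ADDPL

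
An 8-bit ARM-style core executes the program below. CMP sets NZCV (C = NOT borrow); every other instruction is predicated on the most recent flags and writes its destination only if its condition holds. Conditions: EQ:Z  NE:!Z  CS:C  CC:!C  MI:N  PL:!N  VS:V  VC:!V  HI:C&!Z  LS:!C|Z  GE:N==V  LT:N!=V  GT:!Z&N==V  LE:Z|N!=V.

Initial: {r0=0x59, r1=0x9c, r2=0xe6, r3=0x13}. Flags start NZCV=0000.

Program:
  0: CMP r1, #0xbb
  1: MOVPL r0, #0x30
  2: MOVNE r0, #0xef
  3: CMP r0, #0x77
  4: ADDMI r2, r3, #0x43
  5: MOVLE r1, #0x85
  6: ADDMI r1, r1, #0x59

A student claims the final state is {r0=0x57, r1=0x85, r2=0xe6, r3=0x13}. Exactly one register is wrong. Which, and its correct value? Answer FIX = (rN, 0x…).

FIX = (r0, 0xef)

[0] flags=1000 → (cmp)
[1] flags=1000 PL?F → skip
[2] flags=1000 NE?T → r0=0xef
[3] flags=0011 → (cmp)
[4] flags=0011 MI?F → skip
[5] flags=0011 LE?T → r1=0x85
[6] flags=0011 MI?F → skip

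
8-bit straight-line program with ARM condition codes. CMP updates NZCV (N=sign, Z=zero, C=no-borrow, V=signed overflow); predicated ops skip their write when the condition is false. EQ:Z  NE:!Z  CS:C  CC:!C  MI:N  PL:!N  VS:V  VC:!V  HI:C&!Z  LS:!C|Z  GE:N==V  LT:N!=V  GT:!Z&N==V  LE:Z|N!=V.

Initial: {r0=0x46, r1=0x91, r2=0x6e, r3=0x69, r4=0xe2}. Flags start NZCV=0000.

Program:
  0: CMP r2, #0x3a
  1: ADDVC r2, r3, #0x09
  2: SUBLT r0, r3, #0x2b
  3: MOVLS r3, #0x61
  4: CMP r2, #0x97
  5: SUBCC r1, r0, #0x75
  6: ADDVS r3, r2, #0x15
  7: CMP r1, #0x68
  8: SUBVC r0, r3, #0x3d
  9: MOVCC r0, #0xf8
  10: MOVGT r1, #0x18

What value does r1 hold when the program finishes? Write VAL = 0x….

[0] flags=0010 → (cmp)
[1] flags=0010 VC?T → r2=0x72
[2] flags=0010 LT?F → skip
[3] flags=0010 LS?F → skip
[4] flags=1001 → (cmp)
[5] flags=1001 CC?T → r1=0xd1
[6] flags=1001 VS?T → r3=0x87
[7] flags=0011 → (cmp)
[8] flags=0011 VC?F → skip
[9] flags=0011 CC?F → skip
[10] flags=0011 GT?F → skip

VAL = 0xd1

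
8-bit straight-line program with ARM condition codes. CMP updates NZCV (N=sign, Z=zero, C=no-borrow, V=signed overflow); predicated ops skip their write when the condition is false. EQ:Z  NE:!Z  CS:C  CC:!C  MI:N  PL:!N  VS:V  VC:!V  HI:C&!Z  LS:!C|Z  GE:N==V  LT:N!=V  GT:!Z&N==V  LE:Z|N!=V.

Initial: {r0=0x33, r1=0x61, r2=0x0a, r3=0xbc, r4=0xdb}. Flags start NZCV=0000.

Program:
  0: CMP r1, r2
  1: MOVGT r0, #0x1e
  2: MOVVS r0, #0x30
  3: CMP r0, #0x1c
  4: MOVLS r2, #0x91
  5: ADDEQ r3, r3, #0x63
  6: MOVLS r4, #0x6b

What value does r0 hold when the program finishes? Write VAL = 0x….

[0] flags=0010 → (cmp)
[1] flags=0010 GT?T → r0=0x1e
[2] flags=0010 VS?F → skip
[3] flags=0010 → (cmp)
[4] flags=0010 LS?F → skip
[5] flags=0010 EQ?F → skip
[6] flags=0010 LS?F → skip

VAL = 0x1e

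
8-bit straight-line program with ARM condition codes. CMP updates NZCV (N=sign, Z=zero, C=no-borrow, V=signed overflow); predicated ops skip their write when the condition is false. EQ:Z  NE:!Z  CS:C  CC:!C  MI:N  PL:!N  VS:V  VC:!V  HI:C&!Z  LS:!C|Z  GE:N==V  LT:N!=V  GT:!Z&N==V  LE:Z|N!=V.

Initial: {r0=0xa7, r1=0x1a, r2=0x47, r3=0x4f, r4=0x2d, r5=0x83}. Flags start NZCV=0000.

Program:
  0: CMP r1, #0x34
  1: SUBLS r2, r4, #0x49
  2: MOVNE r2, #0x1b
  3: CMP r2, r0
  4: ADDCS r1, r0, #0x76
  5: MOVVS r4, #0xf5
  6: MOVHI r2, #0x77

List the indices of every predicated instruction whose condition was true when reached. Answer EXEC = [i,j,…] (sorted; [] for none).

EXEC = [1,2]

[0] flags=1000 → (cmp)
[1] flags=1000 LS?T → r2=0xe4
[2] flags=1000 NE?T → r2=0x1b
[3] flags=0000 → (cmp)
[4] flags=0000 CS?F → skip
[5] flags=0000 VS?F → skip
[6] flags=0000 HI?F → skip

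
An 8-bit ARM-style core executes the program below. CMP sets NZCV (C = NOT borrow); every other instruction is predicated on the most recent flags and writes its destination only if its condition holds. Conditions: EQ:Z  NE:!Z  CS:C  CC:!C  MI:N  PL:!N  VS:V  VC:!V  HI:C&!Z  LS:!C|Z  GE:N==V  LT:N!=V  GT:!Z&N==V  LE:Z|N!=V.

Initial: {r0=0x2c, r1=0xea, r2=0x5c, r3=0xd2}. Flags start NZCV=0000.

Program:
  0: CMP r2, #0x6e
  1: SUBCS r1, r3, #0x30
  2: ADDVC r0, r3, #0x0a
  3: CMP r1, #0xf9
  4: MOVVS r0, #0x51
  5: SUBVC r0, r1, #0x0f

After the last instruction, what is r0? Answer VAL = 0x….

VAL = 0xdb

[0] flags=1000 → (cmp)
[1] flags=1000 CS?F → skip
[2] flags=1000 VC?T → r0=0xdc
[3] flags=1000 → (cmp)
[4] flags=1000 VS?F → skip
[5] flags=1000 VC?T → r0=0xdb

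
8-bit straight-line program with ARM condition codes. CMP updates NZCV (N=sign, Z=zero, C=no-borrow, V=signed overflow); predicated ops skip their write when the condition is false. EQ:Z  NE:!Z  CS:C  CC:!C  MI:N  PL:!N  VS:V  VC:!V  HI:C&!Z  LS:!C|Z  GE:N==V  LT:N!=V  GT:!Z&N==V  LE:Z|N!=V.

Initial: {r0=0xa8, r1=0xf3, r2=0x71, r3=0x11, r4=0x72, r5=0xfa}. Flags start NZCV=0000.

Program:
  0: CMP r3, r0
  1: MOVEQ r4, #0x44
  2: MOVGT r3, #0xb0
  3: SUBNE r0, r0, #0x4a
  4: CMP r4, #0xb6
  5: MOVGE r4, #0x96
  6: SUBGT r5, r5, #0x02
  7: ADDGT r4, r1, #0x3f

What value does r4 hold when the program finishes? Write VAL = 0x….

VAL = 0x32

0: ✓ CMP  NZCV=0000
1: · MOVEQ
2: ✓ MOVGT  r3←0xb0
3: ✓ SUBNE  r0←0x5e
4: ✓ CMP  NZCV=1001
5: ✓ MOVGE  r4←0x96
6: ✓ SUBGT  r5←0xf8
7: ✓ ADDGT  r4←0x32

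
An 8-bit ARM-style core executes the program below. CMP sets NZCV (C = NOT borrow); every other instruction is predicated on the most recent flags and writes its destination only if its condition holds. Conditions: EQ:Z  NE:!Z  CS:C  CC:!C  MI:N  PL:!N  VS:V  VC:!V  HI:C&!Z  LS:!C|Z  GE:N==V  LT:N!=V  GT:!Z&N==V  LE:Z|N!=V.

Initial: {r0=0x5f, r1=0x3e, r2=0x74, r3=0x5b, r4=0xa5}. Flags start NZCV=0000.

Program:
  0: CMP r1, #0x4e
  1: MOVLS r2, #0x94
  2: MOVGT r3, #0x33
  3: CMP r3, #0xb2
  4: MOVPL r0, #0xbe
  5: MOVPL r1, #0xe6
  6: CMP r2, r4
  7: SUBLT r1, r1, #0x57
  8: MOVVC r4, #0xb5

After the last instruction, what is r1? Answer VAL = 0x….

VAL = 0xe7

[0] flags=1000 → (cmp)
[1] flags=1000 LS?T → r2=0x94
[2] flags=1000 GT?F → skip
[3] flags=1001 → (cmp)
[4] flags=1001 PL?F → skip
[5] flags=1001 PL?F → skip
[6] flags=1000 → (cmp)
[7] flags=1000 LT?T → r1=0xe7
[8] flags=1000 VC?T → r4=0xb5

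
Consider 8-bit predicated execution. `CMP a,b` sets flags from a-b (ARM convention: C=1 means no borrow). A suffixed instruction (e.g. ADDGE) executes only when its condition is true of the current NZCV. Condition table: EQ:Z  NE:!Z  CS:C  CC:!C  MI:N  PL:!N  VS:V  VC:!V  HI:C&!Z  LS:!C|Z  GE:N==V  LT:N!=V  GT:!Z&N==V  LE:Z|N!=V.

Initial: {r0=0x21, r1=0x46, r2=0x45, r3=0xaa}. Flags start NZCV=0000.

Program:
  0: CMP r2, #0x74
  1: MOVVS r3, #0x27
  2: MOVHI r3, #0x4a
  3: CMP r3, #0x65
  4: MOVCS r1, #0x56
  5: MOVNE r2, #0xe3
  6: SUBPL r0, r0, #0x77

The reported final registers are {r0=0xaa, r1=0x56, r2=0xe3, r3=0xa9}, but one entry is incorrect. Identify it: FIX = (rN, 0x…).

0: ✓ CMP  NZCV=1000
1: · MOVVS
2: · MOVHI
3: ✓ CMP  NZCV=0011
4: ✓ MOVCS  r1←0x56
5: ✓ MOVNE  r2←0xe3
6: ✓ SUBPL  r0←0xaa

FIX = (r3, 0xaa)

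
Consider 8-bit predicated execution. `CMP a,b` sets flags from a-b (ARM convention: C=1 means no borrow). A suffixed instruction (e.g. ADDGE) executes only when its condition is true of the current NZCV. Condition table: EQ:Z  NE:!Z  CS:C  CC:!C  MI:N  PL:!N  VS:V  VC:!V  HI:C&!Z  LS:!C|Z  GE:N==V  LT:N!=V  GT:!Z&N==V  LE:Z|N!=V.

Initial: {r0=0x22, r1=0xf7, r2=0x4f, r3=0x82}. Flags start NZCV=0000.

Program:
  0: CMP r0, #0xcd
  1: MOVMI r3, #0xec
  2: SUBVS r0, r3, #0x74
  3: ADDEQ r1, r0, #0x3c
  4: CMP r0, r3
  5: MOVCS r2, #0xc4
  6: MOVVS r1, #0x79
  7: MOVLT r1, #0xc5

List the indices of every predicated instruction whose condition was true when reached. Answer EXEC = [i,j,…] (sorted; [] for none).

[0] flags=0000 → (cmp)
[1] flags=0000 MI?F → skip
[2] flags=0000 VS?F → skip
[3] flags=0000 EQ?F → skip
[4] flags=1001 → (cmp)
[5] flags=1001 CS?F → skip
[6] flags=1001 VS?T → r1=0x79
[7] flags=1001 LT?F → skip

EXEC = [6]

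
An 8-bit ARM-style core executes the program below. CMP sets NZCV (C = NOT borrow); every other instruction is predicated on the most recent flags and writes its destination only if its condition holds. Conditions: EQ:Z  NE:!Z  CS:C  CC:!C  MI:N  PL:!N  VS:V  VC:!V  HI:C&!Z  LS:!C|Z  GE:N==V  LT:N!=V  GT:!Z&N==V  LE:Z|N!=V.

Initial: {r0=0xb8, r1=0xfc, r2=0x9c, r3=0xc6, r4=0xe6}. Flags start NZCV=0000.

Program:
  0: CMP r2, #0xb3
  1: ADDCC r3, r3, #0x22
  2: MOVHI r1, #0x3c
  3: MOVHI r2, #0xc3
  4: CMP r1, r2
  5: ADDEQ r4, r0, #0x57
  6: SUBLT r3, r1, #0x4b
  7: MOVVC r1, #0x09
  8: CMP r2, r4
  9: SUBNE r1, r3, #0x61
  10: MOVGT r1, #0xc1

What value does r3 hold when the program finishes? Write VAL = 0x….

VAL = 0xe8

0: ✓ CMP  NZCV=1000
1: ✓ ADDCC  r3←0xe8
2: · MOVHI
3: · MOVHI
4: ✓ CMP  NZCV=0010
5: · ADDEQ
6: · SUBLT
7: ✓ MOVVC  r1←0x09
8: ✓ CMP  NZCV=1000
9: ✓ SUBNE  r1←0x87
10: · MOVGT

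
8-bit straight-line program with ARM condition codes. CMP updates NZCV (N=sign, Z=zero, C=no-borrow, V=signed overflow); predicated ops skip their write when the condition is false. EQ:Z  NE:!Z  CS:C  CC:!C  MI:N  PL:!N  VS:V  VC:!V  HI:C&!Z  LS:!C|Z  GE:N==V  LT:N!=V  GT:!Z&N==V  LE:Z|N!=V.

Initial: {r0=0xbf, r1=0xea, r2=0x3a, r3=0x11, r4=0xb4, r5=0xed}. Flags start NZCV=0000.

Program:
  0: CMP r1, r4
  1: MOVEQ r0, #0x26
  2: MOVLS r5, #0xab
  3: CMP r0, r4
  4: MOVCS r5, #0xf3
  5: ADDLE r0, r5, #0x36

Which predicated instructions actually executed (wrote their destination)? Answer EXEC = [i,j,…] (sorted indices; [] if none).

[0] flags=0010 → (cmp)
[1] flags=0010 EQ?F → skip
[2] flags=0010 LS?F → skip
[3] flags=0010 → (cmp)
[4] flags=0010 CS?T → r5=0xf3
[5] flags=0010 LE?F → skip

EXEC = [4]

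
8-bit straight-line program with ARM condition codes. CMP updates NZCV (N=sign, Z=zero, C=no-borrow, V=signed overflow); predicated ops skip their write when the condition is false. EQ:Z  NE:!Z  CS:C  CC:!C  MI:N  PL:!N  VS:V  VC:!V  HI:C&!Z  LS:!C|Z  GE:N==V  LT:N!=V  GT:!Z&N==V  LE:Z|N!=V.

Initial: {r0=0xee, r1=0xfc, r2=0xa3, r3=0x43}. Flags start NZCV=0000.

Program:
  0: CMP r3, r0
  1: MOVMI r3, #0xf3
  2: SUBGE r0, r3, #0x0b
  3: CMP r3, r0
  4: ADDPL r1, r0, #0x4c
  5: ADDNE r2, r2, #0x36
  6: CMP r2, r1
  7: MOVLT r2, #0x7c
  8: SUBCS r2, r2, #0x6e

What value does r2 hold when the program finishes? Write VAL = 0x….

[0] flags=0000 → (cmp)
[1] flags=0000 MI?F → skip
[2] flags=0000 GE?T → r0=0x38
[3] flags=0010 → (cmp)
[4] flags=0010 PL?T → r1=0x84
[5] flags=0010 NE?T → r2=0xd9
[6] flags=0010 → (cmp)
[7] flags=0010 LT?F → skip
[8] flags=0010 CS?T → r2=0x6b

VAL = 0x6b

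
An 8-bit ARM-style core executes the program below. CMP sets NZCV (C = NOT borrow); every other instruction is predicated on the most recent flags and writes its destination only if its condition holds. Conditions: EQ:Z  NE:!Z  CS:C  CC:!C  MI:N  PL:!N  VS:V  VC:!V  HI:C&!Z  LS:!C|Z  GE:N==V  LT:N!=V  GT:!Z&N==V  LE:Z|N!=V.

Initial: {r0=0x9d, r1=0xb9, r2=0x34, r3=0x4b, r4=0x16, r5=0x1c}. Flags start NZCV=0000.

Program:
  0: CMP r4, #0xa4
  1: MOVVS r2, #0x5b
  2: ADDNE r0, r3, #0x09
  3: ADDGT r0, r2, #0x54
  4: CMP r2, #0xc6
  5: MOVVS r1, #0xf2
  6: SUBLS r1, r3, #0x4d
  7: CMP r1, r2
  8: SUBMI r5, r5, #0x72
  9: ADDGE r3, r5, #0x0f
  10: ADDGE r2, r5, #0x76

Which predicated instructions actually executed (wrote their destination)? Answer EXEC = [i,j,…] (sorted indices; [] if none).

EXEC = [2,3,6,8]

[0] flags=0000 → (cmp)
[1] flags=0000 VS?F → skip
[2] flags=0000 NE?T → r0=0x54
[3] flags=0000 GT?T → r0=0x88
[4] flags=0000 → (cmp)
[5] flags=0000 VS?F → skip
[6] flags=0000 LS?T → r1=0xfe
[7] flags=1010 → (cmp)
[8] flags=1010 MI?T → r5=0xaa
[9] flags=1010 GE?F → skip
[10] flags=1010 GE?F → skip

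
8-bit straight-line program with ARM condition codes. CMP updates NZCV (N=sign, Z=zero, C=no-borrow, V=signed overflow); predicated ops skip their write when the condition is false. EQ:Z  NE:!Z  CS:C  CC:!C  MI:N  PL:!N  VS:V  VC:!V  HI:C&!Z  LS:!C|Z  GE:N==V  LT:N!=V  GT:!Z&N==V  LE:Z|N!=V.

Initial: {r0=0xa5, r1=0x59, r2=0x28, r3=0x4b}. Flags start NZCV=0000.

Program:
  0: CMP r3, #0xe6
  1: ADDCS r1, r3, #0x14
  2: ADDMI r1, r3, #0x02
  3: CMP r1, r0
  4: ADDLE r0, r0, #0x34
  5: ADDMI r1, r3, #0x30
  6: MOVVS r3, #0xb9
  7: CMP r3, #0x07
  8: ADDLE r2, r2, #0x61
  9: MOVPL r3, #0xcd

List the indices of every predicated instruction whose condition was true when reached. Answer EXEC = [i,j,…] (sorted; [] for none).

EXEC = [5,6,8]

[0] flags=0000 → (cmp)
[1] flags=0000 CS?F → skip
[2] flags=0000 MI?F → skip
[3] flags=1001 → (cmp)
[4] flags=1001 LE?F → skip
[5] flags=1001 MI?T → r1=0x7b
[6] flags=1001 VS?T → r3=0xb9
[7] flags=1010 → (cmp)
[8] flags=1010 LE?T → r2=0x89
[9] flags=1010 PL?F → skip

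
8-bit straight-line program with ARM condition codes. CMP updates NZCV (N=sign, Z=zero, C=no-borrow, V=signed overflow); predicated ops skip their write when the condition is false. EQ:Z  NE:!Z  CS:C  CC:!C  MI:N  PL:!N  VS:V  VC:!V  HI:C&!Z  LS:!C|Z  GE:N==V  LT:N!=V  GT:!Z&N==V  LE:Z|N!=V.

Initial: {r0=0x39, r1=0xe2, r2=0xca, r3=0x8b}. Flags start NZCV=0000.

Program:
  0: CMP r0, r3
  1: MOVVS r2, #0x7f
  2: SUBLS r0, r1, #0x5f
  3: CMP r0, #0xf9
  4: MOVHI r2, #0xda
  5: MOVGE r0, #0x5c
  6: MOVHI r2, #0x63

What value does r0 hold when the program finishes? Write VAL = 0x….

[0] flags=1001 → (cmp)
[1] flags=1001 VS?T → r2=0x7f
[2] flags=1001 LS?T → r0=0x83
[3] flags=1000 → (cmp)
[4] flags=1000 HI?F → skip
[5] flags=1000 GE?F → skip
[6] flags=1000 HI?F → skip

VAL = 0x83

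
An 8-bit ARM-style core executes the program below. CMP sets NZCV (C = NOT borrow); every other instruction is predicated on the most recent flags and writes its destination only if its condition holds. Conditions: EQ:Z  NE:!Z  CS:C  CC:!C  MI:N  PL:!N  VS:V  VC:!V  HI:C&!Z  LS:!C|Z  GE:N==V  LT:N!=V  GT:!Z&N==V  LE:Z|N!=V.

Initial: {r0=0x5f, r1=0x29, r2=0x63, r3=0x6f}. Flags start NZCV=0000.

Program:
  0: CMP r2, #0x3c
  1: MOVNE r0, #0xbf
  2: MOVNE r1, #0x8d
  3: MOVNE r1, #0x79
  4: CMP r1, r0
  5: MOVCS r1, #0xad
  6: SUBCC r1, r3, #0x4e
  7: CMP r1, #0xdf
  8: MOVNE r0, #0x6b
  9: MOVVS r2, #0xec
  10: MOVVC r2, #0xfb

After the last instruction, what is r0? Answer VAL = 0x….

0: ✓ CMP  NZCV=0010
1: ✓ MOVNE  r0←0xbf
2: ✓ MOVNE  r1←0x8d
3: ✓ MOVNE  r1←0x79
4: ✓ CMP  NZCV=1001
5: · MOVCS
6: ✓ SUBCC  r1←0x21
7: ✓ CMP  NZCV=0000
8: ✓ MOVNE  r0←0x6b
9: · MOVVS
10: ✓ MOVVC  r2←0xfb

VAL = 0x6b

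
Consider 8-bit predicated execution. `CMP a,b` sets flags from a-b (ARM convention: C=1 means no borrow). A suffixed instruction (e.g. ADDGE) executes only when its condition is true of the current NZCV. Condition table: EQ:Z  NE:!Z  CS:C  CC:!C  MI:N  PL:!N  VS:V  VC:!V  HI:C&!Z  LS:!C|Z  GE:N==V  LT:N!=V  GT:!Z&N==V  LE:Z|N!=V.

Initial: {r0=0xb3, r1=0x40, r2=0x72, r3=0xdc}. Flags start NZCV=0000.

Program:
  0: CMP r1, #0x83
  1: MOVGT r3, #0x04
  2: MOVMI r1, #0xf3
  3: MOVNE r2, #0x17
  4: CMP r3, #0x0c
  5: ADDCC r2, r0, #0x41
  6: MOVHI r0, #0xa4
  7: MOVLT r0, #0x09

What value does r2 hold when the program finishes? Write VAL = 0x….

VAL = 0xf4

[0] flags=1001 → (cmp)
[1] flags=1001 GT?T → r3=0x04
[2] flags=1001 MI?T → r1=0xf3
[3] flags=1001 NE?T → r2=0x17
[4] flags=1000 → (cmp)
[5] flags=1000 CC?T → r2=0xf4
[6] flags=1000 HI?F → skip
[7] flags=1000 LT?T → r0=0x09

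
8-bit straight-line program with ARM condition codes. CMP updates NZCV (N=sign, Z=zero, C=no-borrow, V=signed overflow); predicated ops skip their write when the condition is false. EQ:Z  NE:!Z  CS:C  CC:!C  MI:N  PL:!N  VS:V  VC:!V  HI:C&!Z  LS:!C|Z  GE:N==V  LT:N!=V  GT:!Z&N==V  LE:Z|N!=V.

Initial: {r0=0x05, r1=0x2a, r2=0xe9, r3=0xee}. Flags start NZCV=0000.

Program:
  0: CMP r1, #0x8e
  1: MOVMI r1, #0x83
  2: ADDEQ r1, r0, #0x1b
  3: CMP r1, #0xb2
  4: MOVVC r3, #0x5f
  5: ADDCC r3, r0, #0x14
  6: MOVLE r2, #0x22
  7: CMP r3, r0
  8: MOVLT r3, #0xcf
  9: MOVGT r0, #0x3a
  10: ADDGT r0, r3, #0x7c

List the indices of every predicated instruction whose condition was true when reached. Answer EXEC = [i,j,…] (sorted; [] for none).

0: ✓ CMP  NZCV=1001
1: ✓ MOVMI  r1←0x83
2: · ADDEQ
3: ✓ CMP  NZCV=1000
4: ✓ MOVVC  r3←0x5f
5: ✓ ADDCC  r3←0x19
6: ✓ MOVLE  r2←0x22
7: ✓ CMP  NZCV=0010
8: · MOVLT
9: ✓ MOVGT  r0←0x3a
10: ✓ ADDGT  r0←0x95

EXEC = [1,4,5,6,9,10]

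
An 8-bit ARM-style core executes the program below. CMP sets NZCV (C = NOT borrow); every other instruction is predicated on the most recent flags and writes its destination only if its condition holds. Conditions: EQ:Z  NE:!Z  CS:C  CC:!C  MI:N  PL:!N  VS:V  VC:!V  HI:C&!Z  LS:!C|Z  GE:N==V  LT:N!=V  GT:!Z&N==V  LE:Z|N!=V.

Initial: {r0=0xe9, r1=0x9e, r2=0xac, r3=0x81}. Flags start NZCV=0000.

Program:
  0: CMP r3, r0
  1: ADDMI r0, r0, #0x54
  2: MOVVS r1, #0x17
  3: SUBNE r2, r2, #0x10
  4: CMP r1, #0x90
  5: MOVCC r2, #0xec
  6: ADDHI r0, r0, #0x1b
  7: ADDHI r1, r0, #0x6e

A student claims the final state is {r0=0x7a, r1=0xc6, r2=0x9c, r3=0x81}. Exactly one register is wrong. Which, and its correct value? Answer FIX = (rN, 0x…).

FIX = (r0, 0x58)

[0] flags=1000 → (cmp)
[1] flags=1000 MI?T → r0=0x3d
[2] flags=1000 VS?F → skip
[3] flags=1000 NE?T → r2=0x9c
[4] flags=0010 → (cmp)
[5] flags=0010 CC?F → skip
[6] flags=0010 HI?T → r0=0x58
[7] flags=0010 HI?T → r1=0xc6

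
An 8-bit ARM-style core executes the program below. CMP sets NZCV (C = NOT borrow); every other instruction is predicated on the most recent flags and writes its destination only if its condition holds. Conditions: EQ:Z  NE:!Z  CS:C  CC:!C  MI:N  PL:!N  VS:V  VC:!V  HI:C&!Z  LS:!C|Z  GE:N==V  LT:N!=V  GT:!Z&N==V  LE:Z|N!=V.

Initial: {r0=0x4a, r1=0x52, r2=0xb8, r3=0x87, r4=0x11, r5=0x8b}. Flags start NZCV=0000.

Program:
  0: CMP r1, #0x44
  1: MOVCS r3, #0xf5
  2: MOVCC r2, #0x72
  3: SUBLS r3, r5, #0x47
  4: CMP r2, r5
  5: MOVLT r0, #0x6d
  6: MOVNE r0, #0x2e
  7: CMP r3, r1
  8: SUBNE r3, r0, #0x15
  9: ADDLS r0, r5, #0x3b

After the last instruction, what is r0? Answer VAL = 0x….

VAL = 0x2e

[0] flags=0010 → (cmp)
[1] flags=0010 CS?T → r3=0xf5
[2] flags=0010 CC?F → skip
[3] flags=0010 LS?F → skip
[4] flags=0010 → (cmp)
[5] flags=0010 LT?F → skip
[6] flags=0010 NE?T → r0=0x2e
[7] flags=1010 → (cmp)
[8] flags=1010 NE?T → r3=0x19
[9] flags=1010 LS?F → skip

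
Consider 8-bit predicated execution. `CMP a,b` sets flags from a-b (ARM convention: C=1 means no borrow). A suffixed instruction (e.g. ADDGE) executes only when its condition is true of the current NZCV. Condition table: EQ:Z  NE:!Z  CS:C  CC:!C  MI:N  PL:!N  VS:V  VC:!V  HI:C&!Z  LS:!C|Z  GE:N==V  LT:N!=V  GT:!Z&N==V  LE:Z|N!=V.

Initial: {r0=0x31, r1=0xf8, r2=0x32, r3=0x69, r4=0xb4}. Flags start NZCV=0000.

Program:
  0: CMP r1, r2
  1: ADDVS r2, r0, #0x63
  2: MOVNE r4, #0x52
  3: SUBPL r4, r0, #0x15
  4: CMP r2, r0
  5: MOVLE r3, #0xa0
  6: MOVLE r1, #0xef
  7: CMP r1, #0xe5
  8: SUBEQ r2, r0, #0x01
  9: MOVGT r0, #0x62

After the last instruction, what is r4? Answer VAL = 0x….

0: ✓ CMP  NZCV=1010
1: · ADDVS
2: ✓ MOVNE  r4←0x52
3: · SUBPL
4: ✓ CMP  NZCV=0010
5: · MOVLE
6: · MOVLE
7: ✓ CMP  NZCV=0010
8: · SUBEQ
9: ✓ MOVGT  r0←0x62

VAL = 0x52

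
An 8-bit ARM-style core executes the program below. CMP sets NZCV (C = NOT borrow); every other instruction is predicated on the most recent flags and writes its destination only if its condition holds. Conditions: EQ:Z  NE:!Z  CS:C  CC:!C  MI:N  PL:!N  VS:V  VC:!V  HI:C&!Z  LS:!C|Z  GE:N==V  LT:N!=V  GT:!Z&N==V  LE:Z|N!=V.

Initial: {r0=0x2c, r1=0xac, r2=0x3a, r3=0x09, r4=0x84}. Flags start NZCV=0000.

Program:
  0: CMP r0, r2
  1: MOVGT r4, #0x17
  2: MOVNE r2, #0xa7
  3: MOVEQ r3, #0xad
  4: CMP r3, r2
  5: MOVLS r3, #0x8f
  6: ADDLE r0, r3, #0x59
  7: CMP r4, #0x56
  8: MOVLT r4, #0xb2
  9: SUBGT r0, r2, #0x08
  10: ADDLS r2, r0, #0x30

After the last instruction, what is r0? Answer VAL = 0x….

VAL = 0x2c

[0] flags=1000 → (cmp)
[1] flags=1000 GT?F → skip
[2] flags=1000 NE?T → r2=0xa7
[3] flags=1000 EQ?F → skip
[4] flags=0000 → (cmp)
[5] flags=0000 LS?T → r3=0x8f
[6] flags=0000 LE?F → skip
[7] flags=0011 → (cmp)
[8] flags=0011 LT?T → r4=0xb2
[9] flags=0011 GT?F → skip
[10] flags=0011 LS?F → skip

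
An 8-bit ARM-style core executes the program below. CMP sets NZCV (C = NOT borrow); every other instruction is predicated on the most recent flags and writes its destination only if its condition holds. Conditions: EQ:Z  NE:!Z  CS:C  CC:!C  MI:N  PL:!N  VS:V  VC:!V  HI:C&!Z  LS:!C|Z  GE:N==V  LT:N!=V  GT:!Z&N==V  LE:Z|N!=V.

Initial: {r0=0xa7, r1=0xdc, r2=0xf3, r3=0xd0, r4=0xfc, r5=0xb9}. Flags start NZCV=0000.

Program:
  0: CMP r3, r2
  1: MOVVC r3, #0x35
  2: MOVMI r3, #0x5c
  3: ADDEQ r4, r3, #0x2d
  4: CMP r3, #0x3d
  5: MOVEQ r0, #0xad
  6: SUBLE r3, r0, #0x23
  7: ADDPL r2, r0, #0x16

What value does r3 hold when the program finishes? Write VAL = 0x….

[0] flags=1000 → (cmp)
[1] flags=1000 VC?T → r3=0x35
[2] flags=1000 MI?T → r3=0x5c
[3] flags=1000 EQ?F → skip
[4] flags=0010 → (cmp)
[5] flags=0010 EQ?F → skip
[6] flags=0010 LE?F → skip
[7] flags=0010 PL?T → r2=0xbd

VAL = 0x5c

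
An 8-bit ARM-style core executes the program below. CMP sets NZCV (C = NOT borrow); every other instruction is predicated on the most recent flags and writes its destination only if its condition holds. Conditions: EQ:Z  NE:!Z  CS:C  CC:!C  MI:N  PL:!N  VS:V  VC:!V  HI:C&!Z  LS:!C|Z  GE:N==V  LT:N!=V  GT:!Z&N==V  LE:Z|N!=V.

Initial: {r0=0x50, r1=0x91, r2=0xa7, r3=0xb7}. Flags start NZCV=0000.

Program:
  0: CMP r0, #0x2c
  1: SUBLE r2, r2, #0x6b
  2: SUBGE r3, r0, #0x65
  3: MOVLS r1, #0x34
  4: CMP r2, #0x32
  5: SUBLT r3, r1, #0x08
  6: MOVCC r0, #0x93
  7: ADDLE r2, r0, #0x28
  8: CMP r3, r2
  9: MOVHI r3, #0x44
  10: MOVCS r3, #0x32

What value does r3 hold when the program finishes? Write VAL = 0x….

0: ✓ CMP  NZCV=0010
1: · SUBLE
2: ✓ SUBGE  r3←0xeb
3: · MOVLS
4: ✓ CMP  NZCV=0011
5: ✓ SUBLT  r3←0x89
6: · MOVCC
7: ✓ ADDLE  r2←0x78
8: ✓ CMP  NZCV=0011
9: ✓ MOVHI  r3←0x44
10: ✓ MOVCS  r3←0x32

VAL = 0x32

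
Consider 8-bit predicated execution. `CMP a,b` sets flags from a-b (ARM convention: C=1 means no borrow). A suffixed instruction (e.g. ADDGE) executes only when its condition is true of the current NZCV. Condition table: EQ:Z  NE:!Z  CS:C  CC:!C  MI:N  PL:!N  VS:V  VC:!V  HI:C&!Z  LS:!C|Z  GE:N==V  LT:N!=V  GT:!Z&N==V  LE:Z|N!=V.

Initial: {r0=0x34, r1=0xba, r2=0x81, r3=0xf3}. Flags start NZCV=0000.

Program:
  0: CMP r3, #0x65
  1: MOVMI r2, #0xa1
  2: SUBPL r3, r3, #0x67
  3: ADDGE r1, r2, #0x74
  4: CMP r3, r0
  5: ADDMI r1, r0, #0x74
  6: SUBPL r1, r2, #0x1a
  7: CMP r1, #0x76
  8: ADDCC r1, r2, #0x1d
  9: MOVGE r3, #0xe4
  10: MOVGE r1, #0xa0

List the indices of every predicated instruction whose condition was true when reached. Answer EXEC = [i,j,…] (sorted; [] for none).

0: ✓ CMP  NZCV=1010
1: ✓ MOVMI  r2←0xa1
2: · SUBPL
3: · ADDGE
4: ✓ CMP  NZCV=1010
5: ✓ ADDMI  r1←0xa8
6: · SUBPL
7: ✓ CMP  NZCV=0011
8: · ADDCC
9: · MOVGE
10: · MOVGE

EXEC = [1,5]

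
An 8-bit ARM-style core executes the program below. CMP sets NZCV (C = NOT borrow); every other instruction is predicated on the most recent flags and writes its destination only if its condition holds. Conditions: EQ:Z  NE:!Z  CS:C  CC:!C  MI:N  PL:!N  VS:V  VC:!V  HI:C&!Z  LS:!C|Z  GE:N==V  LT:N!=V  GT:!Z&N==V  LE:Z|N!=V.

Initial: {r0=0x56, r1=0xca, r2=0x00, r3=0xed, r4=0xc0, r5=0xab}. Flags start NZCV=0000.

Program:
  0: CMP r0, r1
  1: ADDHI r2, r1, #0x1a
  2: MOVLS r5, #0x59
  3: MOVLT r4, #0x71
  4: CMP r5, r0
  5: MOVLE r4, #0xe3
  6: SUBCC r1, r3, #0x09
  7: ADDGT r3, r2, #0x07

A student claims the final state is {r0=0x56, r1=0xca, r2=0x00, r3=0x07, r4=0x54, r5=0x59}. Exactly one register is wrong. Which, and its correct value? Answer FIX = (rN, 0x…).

FIX = (r4, 0xc0)

0: ✓ CMP  NZCV=1001
1: · ADDHI
2: ✓ MOVLS  r5←0x59
3: · MOVLT
4: ✓ CMP  NZCV=0010
5: · MOVLE
6: · SUBCC
7: ✓ ADDGT  r3←0x07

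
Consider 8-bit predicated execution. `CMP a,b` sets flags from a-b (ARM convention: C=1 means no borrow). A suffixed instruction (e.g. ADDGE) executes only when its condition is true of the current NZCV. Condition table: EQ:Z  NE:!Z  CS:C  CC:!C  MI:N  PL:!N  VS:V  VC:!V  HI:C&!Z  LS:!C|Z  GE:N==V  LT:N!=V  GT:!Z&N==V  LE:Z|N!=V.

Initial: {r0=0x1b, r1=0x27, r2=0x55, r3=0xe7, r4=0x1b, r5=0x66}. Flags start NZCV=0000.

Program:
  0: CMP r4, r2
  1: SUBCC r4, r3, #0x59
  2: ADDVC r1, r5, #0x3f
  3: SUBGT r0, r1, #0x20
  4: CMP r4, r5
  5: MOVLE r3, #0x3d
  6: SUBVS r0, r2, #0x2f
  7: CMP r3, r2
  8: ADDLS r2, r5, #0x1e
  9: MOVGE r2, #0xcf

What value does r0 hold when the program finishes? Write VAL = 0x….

VAL = 0x26

0: ✓ CMP  NZCV=1000
1: ✓ SUBCC  r4←0x8e
2: ✓ ADDVC  r1←0xa5
3: · SUBGT
4: ✓ CMP  NZCV=0011
5: ✓ MOVLE  r3←0x3d
6: ✓ SUBVS  r0←0x26
7: ✓ CMP  NZCV=1000
8: ✓ ADDLS  r2←0x84
9: · MOVGE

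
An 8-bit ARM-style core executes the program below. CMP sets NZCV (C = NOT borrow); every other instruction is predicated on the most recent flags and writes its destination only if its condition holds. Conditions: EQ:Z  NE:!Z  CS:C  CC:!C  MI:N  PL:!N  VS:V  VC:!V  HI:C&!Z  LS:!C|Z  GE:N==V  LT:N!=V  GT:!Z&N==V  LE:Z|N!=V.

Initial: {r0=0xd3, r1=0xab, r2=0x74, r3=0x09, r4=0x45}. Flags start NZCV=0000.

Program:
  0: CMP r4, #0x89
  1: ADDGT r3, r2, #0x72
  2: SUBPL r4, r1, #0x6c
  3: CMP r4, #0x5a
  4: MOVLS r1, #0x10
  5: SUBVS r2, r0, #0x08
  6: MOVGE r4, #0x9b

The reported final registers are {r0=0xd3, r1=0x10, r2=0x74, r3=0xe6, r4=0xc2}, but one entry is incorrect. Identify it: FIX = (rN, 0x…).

FIX = (r4, 0x45)

[0] flags=1001 → (cmp)
[1] flags=1001 GT?T → r3=0xe6
[2] flags=1001 PL?F → skip
[3] flags=1000 → (cmp)
[4] flags=1000 LS?T → r1=0x10
[5] flags=1000 VS?F → skip
[6] flags=1000 GE?F → skip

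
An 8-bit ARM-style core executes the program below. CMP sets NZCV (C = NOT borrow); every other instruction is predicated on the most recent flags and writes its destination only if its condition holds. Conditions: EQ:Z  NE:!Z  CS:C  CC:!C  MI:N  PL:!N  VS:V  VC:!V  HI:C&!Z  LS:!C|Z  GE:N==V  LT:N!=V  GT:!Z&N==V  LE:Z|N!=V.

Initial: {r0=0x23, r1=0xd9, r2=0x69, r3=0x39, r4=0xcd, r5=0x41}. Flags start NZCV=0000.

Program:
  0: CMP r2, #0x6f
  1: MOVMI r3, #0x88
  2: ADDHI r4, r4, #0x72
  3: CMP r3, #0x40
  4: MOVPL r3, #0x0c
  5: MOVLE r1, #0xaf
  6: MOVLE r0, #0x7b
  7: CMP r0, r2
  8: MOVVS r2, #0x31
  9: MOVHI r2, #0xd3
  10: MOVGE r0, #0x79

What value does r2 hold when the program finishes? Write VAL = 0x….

VAL = 0xd3

[0] flags=1000 → (cmp)
[1] flags=1000 MI?T → r3=0x88
[2] flags=1000 HI?F → skip
[3] flags=0011 → (cmp)
[4] flags=0011 PL?T → r3=0x0c
[5] flags=0011 LE?T → r1=0xaf
[6] flags=0011 LE?T → r0=0x7b
[7] flags=0010 → (cmp)
[8] flags=0010 VS?F → skip
[9] flags=0010 HI?T → r2=0xd3
[10] flags=0010 GE?T → r0=0x79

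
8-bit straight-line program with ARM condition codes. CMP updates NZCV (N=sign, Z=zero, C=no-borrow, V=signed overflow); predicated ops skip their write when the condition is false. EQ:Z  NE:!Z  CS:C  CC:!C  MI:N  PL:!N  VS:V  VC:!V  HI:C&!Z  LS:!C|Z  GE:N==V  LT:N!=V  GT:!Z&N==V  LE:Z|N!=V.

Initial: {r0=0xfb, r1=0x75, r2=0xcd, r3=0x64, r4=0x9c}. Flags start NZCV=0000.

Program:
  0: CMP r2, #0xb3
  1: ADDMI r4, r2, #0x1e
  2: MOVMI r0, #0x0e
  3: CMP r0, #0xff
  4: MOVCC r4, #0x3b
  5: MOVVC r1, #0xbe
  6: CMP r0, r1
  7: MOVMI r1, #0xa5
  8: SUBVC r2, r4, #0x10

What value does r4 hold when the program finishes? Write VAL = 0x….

VAL = 0x3b

[0] flags=0010 → (cmp)
[1] flags=0010 MI?F → skip
[2] flags=0010 MI?F → skip
[3] flags=1000 → (cmp)
[4] flags=1000 CC?T → r4=0x3b
[5] flags=1000 VC?T → r1=0xbe
[6] flags=0010 → (cmp)
[7] flags=0010 MI?F → skip
[8] flags=0010 VC?T → r2=0x2b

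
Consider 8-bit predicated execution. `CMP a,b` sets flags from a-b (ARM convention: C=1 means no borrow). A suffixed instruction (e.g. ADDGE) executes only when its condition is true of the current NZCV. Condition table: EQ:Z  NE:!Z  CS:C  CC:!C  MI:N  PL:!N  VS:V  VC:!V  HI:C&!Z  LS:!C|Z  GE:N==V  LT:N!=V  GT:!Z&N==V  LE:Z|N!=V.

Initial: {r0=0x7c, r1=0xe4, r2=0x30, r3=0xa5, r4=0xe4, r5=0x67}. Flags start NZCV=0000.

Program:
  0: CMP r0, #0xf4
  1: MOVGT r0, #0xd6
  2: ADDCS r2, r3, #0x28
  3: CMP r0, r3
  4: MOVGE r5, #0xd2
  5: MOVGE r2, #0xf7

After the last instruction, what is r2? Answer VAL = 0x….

[0] flags=1001 → (cmp)
[1] flags=1001 GT?T → r0=0xd6
[2] flags=1001 CS?F → skip
[3] flags=0010 → (cmp)
[4] flags=0010 GE?T → r5=0xd2
[5] flags=0010 GE?T → r2=0xf7

VAL = 0xf7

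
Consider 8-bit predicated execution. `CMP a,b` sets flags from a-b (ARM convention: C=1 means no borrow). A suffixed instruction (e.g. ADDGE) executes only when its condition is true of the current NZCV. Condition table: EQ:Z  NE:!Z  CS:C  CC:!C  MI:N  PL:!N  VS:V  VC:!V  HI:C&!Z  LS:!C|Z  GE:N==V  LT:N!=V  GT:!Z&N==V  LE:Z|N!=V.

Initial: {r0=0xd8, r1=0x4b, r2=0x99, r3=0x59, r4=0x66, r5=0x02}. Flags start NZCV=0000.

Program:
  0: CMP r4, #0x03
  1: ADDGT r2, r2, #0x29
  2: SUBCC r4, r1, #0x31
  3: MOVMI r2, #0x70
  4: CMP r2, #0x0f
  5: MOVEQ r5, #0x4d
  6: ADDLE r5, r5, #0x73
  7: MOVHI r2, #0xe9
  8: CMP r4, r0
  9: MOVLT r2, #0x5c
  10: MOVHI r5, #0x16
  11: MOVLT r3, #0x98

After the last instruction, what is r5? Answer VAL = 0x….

VAL = 0x75

0: ✓ CMP  NZCV=0010
1: ✓ ADDGT  r2←0xc2
2: · SUBCC
3: · MOVMI
4: ✓ CMP  NZCV=1010
5: · MOVEQ
6: ✓ ADDLE  r5←0x75
7: ✓ MOVHI  r2←0xe9
8: ✓ CMP  NZCV=1001
9: · MOVLT
10: · MOVHI
11: · MOVLT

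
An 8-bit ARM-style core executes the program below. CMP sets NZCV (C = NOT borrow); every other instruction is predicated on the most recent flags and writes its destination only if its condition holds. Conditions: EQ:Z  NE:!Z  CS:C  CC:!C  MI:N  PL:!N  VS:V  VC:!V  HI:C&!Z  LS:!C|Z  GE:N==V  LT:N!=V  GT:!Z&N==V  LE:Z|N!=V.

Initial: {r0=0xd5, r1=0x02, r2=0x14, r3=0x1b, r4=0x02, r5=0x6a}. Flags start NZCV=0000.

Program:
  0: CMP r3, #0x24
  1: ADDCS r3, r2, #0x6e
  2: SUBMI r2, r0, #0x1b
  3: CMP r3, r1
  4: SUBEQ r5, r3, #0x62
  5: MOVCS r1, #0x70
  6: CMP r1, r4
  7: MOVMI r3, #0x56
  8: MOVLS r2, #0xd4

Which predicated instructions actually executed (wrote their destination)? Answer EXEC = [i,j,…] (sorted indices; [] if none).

0: ✓ CMP  NZCV=1000
1: · ADDCS
2: ✓ SUBMI  r2←0xba
3: ✓ CMP  NZCV=0010
4: · SUBEQ
5: ✓ MOVCS  r1←0x70
6: ✓ CMP  NZCV=0010
7: · MOVMI
8: · MOVLS

EXEC = [2,5]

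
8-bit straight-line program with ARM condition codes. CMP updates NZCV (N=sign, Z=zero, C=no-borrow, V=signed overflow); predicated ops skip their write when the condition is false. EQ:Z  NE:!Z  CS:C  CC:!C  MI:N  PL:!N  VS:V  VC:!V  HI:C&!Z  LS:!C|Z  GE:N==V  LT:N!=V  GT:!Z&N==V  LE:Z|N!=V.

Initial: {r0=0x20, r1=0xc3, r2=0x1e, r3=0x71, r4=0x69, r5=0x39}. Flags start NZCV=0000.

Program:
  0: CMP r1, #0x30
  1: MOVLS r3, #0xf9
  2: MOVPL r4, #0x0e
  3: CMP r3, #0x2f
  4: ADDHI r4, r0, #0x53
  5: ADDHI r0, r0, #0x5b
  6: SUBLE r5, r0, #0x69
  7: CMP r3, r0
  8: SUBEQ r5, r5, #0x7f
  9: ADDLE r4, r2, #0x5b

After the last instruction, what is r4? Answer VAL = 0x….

VAL = 0x79

[0] flags=1010 → (cmp)
[1] flags=1010 LS?F → skip
[2] flags=1010 PL?F → skip
[3] flags=0010 → (cmp)
[4] flags=0010 HI?T → r4=0x73
[5] flags=0010 HI?T → r0=0x7b
[6] flags=0010 LE?F → skip
[7] flags=1000 → (cmp)
[8] flags=1000 EQ?F → skip
[9] flags=1000 LE?T → r4=0x79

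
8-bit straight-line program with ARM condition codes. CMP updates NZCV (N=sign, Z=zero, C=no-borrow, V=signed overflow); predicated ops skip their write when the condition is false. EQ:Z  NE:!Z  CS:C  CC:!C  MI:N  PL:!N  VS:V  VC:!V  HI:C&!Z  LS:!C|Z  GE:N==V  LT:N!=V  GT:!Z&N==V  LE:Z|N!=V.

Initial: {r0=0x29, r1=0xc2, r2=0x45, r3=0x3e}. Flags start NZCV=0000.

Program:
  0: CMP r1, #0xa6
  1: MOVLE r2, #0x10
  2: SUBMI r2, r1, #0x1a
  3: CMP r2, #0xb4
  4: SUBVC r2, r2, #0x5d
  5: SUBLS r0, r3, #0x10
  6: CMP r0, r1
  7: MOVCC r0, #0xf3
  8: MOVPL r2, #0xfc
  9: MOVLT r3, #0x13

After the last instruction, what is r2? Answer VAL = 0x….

0: ✓ CMP  NZCV=0010
1: · MOVLE
2: · SUBMI
3: ✓ CMP  NZCV=1001
4: · SUBVC
5: ✓ SUBLS  r0←0x2e
6: ✓ CMP  NZCV=0000
7: ✓ MOVCC  r0←0xf3
8: ✓ MOVPL  r2←0xfc
9: · MOVLT

VAL = 0xfc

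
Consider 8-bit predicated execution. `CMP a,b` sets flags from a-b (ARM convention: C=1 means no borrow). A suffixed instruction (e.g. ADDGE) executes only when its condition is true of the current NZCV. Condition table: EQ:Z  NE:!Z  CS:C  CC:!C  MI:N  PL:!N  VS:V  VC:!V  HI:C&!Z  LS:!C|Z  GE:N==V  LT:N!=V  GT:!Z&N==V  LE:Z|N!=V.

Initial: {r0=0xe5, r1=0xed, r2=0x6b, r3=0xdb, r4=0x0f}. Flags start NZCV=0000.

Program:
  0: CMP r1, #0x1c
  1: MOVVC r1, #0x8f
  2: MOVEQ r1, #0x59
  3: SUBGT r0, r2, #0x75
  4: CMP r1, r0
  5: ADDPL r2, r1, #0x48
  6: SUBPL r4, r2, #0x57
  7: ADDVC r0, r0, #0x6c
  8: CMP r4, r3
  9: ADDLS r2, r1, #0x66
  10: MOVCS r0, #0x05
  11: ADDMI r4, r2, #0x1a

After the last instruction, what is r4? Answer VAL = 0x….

[0] flags=1010 → (cmp)
[1] flags=1010 VC?T → r1=0x8f
[2] flags=1010 EQ?F → skip
[3] flags=1010 GT?F → skip
[4] flags=1000 → (cmp)
[5] flags=1000 PL?F → skip
[6] flags=1000 PL?F → skip
[7] flags=1000 VC?T → r0=0x51
[8] flags=0000 → (cmp)
[9] flags=0000 LS?T → r2=0xf5
[10] flags=0000 CS?F → skip
[11] flags=0000 MI?F → skip

VAL = 0x0f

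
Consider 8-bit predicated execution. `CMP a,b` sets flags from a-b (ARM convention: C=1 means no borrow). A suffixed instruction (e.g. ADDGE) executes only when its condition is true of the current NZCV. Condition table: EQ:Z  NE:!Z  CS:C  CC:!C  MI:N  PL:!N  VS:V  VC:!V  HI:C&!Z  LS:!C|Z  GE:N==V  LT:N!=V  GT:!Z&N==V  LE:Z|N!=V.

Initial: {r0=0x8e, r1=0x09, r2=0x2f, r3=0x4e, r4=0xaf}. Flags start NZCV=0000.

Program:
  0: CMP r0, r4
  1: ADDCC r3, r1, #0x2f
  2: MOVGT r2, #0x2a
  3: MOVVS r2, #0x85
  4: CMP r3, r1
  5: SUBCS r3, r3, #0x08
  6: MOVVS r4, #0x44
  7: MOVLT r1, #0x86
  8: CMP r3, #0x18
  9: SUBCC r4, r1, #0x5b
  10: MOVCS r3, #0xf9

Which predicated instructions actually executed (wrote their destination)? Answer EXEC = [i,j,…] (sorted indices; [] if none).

0: ✓ CMP  NZCV=1000
1: ✓ ADDCC  r3←0x38
2: · MOVGT
3: · MOVVS
4: ✓ CMP  NZCV=0010
5: ✓ SUBCS  r3←0x30
6: · MOVVS
7: · MOVLT
8: ✓ CMP  NZCV=0010
9: · SUBCC
10: ✓ MOVCS  r3←0xf9

EXEC = [1,5,10]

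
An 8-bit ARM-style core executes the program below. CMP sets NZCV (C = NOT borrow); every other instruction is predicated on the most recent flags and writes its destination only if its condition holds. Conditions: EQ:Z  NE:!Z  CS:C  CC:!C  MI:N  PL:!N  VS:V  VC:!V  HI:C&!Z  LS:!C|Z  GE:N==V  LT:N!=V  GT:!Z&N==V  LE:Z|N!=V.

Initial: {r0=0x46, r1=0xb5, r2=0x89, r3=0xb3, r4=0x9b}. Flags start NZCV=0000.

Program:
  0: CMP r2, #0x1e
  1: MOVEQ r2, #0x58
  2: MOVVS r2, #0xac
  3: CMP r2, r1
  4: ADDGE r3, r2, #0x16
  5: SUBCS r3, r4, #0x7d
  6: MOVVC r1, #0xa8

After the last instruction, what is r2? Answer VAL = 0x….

VAL = 0xac

0: ✓ CMP  NZCV=0011
1: · MOVEQ
2: ✓ MOVVS  r2←0xac
3: ✓ CMP  NZCV=1000
4: · ADDGE
5: · SUBCS
6: ✓ MOVVC  r1←0xa8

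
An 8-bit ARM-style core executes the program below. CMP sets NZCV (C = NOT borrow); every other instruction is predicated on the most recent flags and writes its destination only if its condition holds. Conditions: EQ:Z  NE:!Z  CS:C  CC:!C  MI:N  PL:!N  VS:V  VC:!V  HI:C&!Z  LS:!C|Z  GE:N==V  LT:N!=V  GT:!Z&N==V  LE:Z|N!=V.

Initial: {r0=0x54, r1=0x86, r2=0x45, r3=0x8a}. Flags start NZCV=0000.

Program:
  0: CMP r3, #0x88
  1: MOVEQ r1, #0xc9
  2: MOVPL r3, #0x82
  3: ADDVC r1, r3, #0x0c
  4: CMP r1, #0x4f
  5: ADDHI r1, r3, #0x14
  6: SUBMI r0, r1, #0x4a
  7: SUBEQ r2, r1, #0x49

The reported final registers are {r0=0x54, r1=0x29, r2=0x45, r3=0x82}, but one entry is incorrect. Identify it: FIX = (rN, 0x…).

FIX = (r1, 0x96)

[0] flags=0010 → (cmp)
[1] flags=0010 EQ?F → skip
[2] flags=0010 PL?T → r3=0x82
[3] flags=0010 VC?T → r1=0x8e
[4] flags=0011 → (cmp)
[5] flags=0011 HI?T → r1=0x96
[6] flags=0011 MI?F → skip
[7] flags=0011 EQ?F → skip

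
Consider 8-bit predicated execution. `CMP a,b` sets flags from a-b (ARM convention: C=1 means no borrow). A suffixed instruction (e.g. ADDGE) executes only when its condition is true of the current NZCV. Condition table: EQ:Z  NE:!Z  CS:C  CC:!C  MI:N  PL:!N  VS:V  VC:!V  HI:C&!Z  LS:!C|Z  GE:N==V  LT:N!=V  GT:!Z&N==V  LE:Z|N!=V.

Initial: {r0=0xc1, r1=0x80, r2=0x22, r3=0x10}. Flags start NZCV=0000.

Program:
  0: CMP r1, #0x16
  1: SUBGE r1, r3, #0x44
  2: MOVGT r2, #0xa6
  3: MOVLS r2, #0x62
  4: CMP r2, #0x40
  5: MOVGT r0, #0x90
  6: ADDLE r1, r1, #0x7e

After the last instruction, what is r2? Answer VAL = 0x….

VAL = 0x22

[0] flags=0011 → (cmp)
[1] flags=0011 GE?F → skip
[2] flags=0011 GT?F → skip
[3] flags=0011 LS?F → skip
[4] flags=1000 → (cmp)
[5] flags=1000 GT?F → skip
[6] flags=1000 LE?T → r1=0xfe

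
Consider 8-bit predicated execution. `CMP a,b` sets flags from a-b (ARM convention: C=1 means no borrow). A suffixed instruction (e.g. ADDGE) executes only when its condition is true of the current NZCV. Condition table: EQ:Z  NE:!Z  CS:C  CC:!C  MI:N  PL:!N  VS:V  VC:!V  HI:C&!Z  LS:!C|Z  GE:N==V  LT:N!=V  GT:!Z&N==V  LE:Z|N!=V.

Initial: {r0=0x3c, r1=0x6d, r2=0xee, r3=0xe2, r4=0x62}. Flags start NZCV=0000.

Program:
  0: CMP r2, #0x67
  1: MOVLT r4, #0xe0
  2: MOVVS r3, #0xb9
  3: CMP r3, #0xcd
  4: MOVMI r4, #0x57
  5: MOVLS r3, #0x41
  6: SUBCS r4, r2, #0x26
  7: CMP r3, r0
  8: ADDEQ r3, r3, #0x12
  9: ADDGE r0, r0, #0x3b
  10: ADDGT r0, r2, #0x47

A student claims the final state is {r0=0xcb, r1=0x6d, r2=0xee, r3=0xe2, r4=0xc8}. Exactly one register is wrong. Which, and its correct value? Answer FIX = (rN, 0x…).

FIX = (r0, 0x3c)

0: ✓ CMP  NZCV=1010
1: ✓ MOVLT  r4←0xe0
2: · MOVVS
3: ✓ CMP  NZCV=0010
4: · MOVMI
5: · MOVLS
6: ✓ SUBCS  r4←0xc8
7: ✓ CMP  NZCV=1010
8: · ADDEQ
9: · ADDGE
10: · ADDGT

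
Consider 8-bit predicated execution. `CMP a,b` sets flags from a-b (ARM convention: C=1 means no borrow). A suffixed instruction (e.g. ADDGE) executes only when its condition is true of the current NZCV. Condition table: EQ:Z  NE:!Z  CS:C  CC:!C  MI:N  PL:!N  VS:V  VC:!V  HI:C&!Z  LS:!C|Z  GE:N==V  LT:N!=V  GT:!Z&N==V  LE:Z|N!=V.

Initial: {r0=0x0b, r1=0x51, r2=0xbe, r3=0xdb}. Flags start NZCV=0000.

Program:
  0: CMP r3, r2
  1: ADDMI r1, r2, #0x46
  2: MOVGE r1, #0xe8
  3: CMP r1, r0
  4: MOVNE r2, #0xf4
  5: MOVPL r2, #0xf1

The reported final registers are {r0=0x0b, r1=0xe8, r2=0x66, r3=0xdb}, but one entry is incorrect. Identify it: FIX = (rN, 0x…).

0: ✓ CMP  NZCV=0010
1: · ADDMI
2: ✓ MOVGE  r1←0xe8
3: ✓ CMP  NZCV=1010
4: ✓ MOVNE  r2←0xf4
5: · MOVPL

FIX = (r2, 0xf4)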